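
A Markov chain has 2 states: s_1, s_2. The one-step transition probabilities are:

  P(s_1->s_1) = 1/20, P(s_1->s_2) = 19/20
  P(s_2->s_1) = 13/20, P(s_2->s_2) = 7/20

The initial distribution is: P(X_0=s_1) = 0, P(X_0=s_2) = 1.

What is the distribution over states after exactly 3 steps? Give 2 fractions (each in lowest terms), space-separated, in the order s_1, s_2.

Propagating the distribution step by step (d_{t+1} = d_t * P):
d_0 = (s_1=0, s_2=1)
  d_1[s_1] = 0*1/20 + 1*13/20 = 13/20
  d_1[s_2] = 0*19/20 + 1*7/20 = 7/20
d_1 = (s_1=13/20, s_2=7/20)
  d_2[s_1] = 13/20*1/20 + 7/20*13/20 = 13/50
  d_2[s_2] = 13/20*19/20 + 7/20*7/20 = 37/50
d_2 = (s_1=13/50, s_2=37/50)
  d_3[s_1] = 13/50*1/20 + 37/50*13/20 = 247/500
  d_3[s_2] = 13/50*19/20 + 37/50*7/20 = 253/500
d_3 = (s_1=247/500, s_2=253/500)

Answer: 247/500 253/500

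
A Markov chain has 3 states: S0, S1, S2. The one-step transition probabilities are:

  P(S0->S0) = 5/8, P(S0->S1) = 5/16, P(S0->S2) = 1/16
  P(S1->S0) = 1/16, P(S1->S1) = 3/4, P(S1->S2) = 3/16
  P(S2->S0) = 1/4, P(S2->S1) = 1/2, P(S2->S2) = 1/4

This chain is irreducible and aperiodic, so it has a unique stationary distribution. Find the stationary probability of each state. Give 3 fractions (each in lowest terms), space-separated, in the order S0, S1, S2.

The stationary distribution satisfies pi = pi * P, i.e.:
  pi_S0 = 5/8*pi_S0 + 1/16*pi_S1 + 1/4*pi_S2
  pi_S1 = 5/16*pi_S0 + 3/4*pi_S1 + 1/2*pi_S2
  pi_S2 = 1/16*pi_S0 + 3/16*pi_S1 + 1/4*pi_S2
with normalization: pi_S0 + pi_S1 + pi_S2 = 1.

Using the first 2 balance equations plus normalization, the linear system A*pi = b is:
  [-3/8, 1/16, 1/4] . pi = 0
  [5/16, -1/4, 1/2] . pi = 0
  [1, 1, 1] . pi = 1

Solving yields:
  pi_S0 = 8/37
  pi_S1 = 68/111
  pi_S2 = 19/111

Verification (pi * P):
  8/37*5/8 + 68/111*1/16 + 19/111*1/4 = 8/37 = pi_S0  (ok)
  8/37*5/16 + 68/111*3/4 + 19/111*1/2 = 68/111 = pi_S1  (ok)
  8/37*1/16 + 68/111*3/16 + 19/111*1/4 = 19/111 = pi_S2  (ok)

Answer: 8/37 68/111 19/111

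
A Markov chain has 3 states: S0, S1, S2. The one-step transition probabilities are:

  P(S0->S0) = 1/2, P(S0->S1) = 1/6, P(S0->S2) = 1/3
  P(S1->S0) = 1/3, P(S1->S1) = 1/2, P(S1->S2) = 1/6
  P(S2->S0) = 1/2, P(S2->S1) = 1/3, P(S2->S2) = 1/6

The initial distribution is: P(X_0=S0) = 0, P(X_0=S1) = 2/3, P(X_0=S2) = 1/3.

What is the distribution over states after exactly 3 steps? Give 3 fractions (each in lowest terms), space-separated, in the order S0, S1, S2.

Answer: 287/648 23/72 77/324

Derivation:
Propagating the distribution step by step (d_{t+1} = d_t * P):
d_0 = (S0=0, S1=2/3, S2=1/3)
  d_1[S0] = 0*1/2 + 2/3*1/3 + 1/3*1/2 = 7/18
  d_1[S1] = 0*1/6 + 2/3*1/2 + 1/3*1/3 = 4/9
  d_1[S2] = 0*1/3 + 2/3*1/6 + 1/3*1/6 = 1/6
d_1 = (S0=7/18, S1=4/9, S2=1/6)
  d_2[S0] = 7/18*1/2 + 4/9*1/3 + 1/6*1/2 = 23/54
  d_2[S1] = 7/18*1/6 + 4/9*1/2 + 1/6*1/3 = 37/108
  d_2[S2] = 7/18*1/3 + 4/9*1/6 + 1/6*1/6 = 25/108
d_2 = (S0=23/54, S1=37/108, S2=25/108)
  d_3[S0] = 23/54*1/2 + 37/108*1/3 + 25/108*1/2 = 287/648
  d_3[S1] = 23/54*1/6 + 37/108*1/2 + 25/108*1/3 = 23/72
  d_3[S2] = 23/54*1/3 + 37/108*1/6 + 25/108*1/6 = 77/324
d_3 = (S0=287/648, S1=23/72, S2=77/324)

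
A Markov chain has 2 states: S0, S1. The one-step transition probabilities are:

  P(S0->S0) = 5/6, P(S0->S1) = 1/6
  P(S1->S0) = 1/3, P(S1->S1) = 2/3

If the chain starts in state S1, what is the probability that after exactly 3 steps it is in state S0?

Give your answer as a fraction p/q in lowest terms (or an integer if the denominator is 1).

Answer: 7/12

Derivation:
Computing P^3 by repeated multiplication:
P^1 =
  S0: [5/6, 1/6]
  S1: [1/3, 2/3]
P^2 =
  S0: [3/4, 1/4]
  S1: [1/2, 1/2]
P^3 =
  S0: [17/24, 7/24]
  S1: [7/12, 5/12]

(P^3)[S1 -> S0] = 7/12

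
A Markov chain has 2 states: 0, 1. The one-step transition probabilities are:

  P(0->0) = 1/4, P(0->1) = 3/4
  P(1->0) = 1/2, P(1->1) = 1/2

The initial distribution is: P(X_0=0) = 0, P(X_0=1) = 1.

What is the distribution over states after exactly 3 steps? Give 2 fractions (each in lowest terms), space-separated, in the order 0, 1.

Propagating the distribution step by step (d_{t+1} = d_t * P):
d_0 = (0=0, 1=1)
  d_1[0] = 0*1/4 + 1*1/2 = 1/2
  d_1[1] = 0*3/4 + 1*1/2 = 1/2
d_1 = (0=1/2, 1=1/2)
  d_2[0] = 1/2*1/4 + 1/2*1/2 = 3/8
  d_2[1] = 1/2*3/4 + 1/2*1/2 = 5/8
d_2 = (0=3/8, 1=5/8)
  d_3[0] = 3/8*1/4 + 5/8*1/2 = 13/32
  d_3[1] = 3/8*3/4 + 5/8*1/2 = 19/32
d_3 = (0=13/32, 1=19/32)

Answer: 13/32 19/32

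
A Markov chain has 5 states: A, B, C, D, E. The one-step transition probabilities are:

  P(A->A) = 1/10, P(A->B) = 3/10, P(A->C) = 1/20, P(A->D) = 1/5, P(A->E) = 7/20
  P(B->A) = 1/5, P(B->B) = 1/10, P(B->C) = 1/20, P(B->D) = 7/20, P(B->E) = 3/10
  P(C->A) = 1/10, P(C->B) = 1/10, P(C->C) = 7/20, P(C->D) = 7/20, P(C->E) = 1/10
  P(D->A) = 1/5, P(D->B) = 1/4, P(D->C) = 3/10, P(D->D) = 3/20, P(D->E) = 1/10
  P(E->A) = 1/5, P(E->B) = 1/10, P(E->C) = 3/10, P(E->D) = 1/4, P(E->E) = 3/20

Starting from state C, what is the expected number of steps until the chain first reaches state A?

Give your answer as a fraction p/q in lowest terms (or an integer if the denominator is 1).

Let h_i = expected steps to first reach A from state i.
Boundary: h_A = 0.
First-step equations for the other states:
  h_B = 1 + 1/5*h_A + 1/10*h_B + 1/20*h_C + 7/20*h_D + 3/10*h_E
  h_C = 1 + 1/10*h_A + 1/10*h_B + 7/20*h_C + 7/20*h_D + 1/10*h_E
  h_D = 1 + 1/5*h_A + 1/4*h_B + 3/10*h_C + 3/20*h_D + 1/10*h_E
  h_E = 1 + 1/5*h_A + 1/10*h_B + 3/10*h_C + 1/4*h_D + 3/20*h_E

Substituting h_A = 0 and rearranging gives the linear system (I - Q) h = 1:
  [9/10, -1/20, -7/20, -3/10] . (h_B, h_C, h_D, h_E) = 1
  [-1/10, 13/20, -7/20, -1/10] . (h_B, h_C, h_D, h_E) = 1
  [-1/4, -3/10, 17/20, -1/10] . (h_B, h_C, h_D, h_E) = 1
  [-1/10, -3/10, -1/4, 17/20] . (h_B, h_C, h_D, h_E) = 1

Solving yields:
  h_B = 80560/14243
  h_C = 91440/14243
  h_D = 82460/14243
  h_E = 82760/14243

Starting state is C, so the expected hitting time is h_C = 91440/14243.

Answer: 91440/14243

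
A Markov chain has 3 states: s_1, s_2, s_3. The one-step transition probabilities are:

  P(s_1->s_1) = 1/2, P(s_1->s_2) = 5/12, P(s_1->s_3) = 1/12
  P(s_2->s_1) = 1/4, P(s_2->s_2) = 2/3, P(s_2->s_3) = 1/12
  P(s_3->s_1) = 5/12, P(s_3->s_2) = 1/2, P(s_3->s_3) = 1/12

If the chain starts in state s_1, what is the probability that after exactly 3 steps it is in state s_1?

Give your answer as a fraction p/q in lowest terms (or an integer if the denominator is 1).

Computing P^3 by repeated multiplication:
P^1 =
  s_1: [1/2, 5/12, 1/12]
  s_2: [1/4, 2/3, 1/12]
  s_3: [5/12, 1/2, 1/12]
P^2 =
  s_1: [7/18, 19/36, 1/12]
  s_2: [47/144, 85/144, 1/12]
  s_3: [53/144, 79/144, 1/12]
P^3 =
  s_1: [13/36, 5/9, 1/12]
  s_2: [199/576, 329/576, 1/12]
  s_3: [205/576, 323/576, 1/12]

(P^3)[s_1 -> s_1] = 13/36

Answer: 13/36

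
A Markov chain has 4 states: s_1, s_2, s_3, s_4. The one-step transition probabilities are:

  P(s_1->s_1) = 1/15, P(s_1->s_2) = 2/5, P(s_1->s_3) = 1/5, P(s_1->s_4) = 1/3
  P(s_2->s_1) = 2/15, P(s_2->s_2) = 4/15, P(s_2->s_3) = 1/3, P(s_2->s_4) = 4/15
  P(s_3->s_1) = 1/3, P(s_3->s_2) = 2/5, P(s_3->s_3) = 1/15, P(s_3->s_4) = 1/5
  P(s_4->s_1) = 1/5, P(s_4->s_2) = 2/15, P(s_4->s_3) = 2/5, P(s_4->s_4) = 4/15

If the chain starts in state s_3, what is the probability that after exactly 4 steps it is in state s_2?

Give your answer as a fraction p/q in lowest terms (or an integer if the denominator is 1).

Answer: 14858/50625

Derivation:
Computing P^4 by repeated multiplication:
P^1 =
  s_1: [1/15, 2/5, 1/5, 1/3]
  s_2: [2/15, 4/15, 1/3, 4/15]
  s_3: [1/3, 2/5, 1/15, 1/5]
  s_4: [1/5, 2/15, 2/5, 4/15]
P^2 =
  s_1: [43/225, 58/225, 22/75, 58/225]
  s_2: [47/225, 22/75, 11/45, 19/75]
  s_3: [31/225, 22/75, 64/225, 64/225]
  s_4: [49/225, 14/45, 49/225, 19/75]
P^3 =
  s_1: [221/1125, 334/1125, 833/3375, 877/3375]
  s_2: [5/27, 22/75, 868/3375, 892/3375]
  s_3: [1/5, 962/3375, 871/3375, 289/1125]
  s_4: [121/675, 982/3375, 296/1125, 4/15]
P^4 =
  s_1: [9463/50625, 14738/50625, 13094/50625, 2666/10125]
  s_2: [1069/5625, 14702/50625, 2609/10125, 491/1875]
  s_3: [637/3375, 14858/50625, 12908/50625, 13304/50625]
  s_4: [9709/50625, 14686/50625, 13013/50625, 13217/50625]

(P^4)[s_3 -> s_2] = 14858/50625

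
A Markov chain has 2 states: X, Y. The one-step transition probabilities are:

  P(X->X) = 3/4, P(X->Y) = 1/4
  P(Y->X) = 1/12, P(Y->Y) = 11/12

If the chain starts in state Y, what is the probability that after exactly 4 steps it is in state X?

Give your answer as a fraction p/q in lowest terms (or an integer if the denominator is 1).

Answer: 65/324

Derivation:
Computing P^4 by repeated multiplication:
P^1 =
  X: [3/4, 1/4]
  Y: [1/12, 11/12]
P^2 =
  X: [7/12, 5/12]
  Y: [5/36, 31/36]
P^3 =
  X: [17/36, 19/36]
  Y: [19/108, 89/108]
P^4 =
  X: [43/108, 65/108]
  Y: [65/324, 259/324]

(P^4)[Y -> X] = 65/324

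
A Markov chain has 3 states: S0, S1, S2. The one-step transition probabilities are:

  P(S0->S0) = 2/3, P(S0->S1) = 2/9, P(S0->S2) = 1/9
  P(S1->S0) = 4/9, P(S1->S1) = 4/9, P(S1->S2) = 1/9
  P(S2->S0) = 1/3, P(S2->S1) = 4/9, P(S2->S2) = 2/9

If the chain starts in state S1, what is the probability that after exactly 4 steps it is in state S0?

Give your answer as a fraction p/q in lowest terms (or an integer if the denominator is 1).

Answer: 3625/6561

Derivation:
Computing P^4 by repeated multiplication:
P^1 =
  S0: [2/3, 2/9, 1/9]
  S1: [4/9, 4/9, 1/9]
  S2: [1/3, 4/9, 2/9]
P^2 =
  S0: [47/81, 8/27, 10/81]
  S1: [43/81, 28/81, 10/81]
  S2: [40/81, 10/27, 11/81]
P^3 =
  S0: [136/243, 230/729, 91/729]
  S1: [400/729, 238/729, 91/729]
  S2: [131/243, 244/729, 92/729]
P^4 =
  S0: [3641/6561, 700/2187, 820/6561]
  S1: [3625/6561, 2116/6561, 820/6561]
  S2: [3610/6561, 710/2187, 821/6561]

(P^4)[S1 -> S0] = 3625/6561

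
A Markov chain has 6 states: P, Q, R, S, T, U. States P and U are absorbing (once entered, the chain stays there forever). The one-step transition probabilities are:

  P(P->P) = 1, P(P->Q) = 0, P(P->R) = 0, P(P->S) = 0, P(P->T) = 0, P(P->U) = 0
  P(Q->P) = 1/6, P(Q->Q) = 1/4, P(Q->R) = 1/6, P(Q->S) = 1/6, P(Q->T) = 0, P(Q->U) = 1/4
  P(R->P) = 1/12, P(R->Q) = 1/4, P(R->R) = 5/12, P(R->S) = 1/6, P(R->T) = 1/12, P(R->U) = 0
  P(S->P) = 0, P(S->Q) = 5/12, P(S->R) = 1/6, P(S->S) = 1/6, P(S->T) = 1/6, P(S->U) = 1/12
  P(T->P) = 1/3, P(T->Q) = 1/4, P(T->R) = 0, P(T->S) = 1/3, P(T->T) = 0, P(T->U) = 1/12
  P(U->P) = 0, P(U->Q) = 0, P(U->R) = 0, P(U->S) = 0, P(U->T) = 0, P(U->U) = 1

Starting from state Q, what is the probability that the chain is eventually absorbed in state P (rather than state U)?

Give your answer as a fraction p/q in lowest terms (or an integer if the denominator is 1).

Let a_i = P(absorbed in P | start in state i).
Boundary conditions: a_P = 1, a_U = 0.
For each transient state i, a_i = sum_j P(i->j) * a_j:
  a_Q = 1/6*a_P + 1/4*a_Q + 1/6*a_R + 1/6*a_S + 0*a_T + 1/4*a_U
  a_R = 1/12*a_P + 1/4*a_Q + 5/12*a_R + 1/6*a_S + 1/12*a_T + 0*a_U
  a_S = 0*a_P + 5/12*a_Q + 1/6*a_R + 1/6*a_S + 1/6*a_T + 1/12*a_U
  a_T = 1/3*a_P + 1/4*a_Q + 0*a_R + 1/3*a_S + 0*a_T + 1/12*a_U

Substituting a_P = 1 and a_U = 0, rearrange to (I - Q) a = r where r[i] = P(i -> P):
  [3/4, -1/6, -1/6, 0] . (a_Q, a_R, a_S, a_T) = 1/6
  [-1/4, 7/12, -1/6, -1/12] . (a_Q, a_R, a_S, a_T) = 1/12
  [-5/12, -1/6, 5/6, -1/6] . (a_Q, a_R, a_S, a_T) = 0
  [-1/4, 0, -1/3, 1] . (a_Q, a_R, a_S, a_T) = 1/3

Solving yields:
  a_Q = 492/1109
  a_R = 606/1109
  a_S = 499/1109
  a_T = 659/1109

Starting state is Q, so the absorption probability is a_Q = 492/1109.

Answer: 492/1109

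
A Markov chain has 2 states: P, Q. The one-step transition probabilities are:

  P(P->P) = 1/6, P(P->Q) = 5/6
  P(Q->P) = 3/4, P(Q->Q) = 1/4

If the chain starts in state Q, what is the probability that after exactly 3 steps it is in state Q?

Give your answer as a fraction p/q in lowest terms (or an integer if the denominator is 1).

Computing P^3 by repeated multiplication:
P^1 =
  P: [1/6, 5/6]
  Q: [3/4, 1/4]
P^2 =
  P: [47/72, 25/72]
  Q: [5/16, 11/16]
P^3 =
  P: [319/864, 545/864]
  Q: [109/192, 83/192]

(P^3)[Q -> Q] = 83/192

Answer: 83/192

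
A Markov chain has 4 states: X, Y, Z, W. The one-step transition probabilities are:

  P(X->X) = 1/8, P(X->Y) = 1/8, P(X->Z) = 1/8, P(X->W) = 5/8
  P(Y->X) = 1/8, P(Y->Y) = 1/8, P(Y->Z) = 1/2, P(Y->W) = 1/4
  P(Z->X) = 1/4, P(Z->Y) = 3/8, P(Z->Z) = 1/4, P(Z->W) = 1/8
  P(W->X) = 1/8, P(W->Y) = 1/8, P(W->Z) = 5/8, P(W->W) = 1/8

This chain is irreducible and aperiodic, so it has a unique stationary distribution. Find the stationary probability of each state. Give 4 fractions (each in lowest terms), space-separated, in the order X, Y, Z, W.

The stationary distribution satisfies pi = pi * P, i.e.:
  pi_X = 1/8*pi_X + 1/8*pi_Y + 1/4*pi_Z + 1/8*pi_W
  pi_Y = 1/8*pi_X + 1/8*pi_Y + 3/8*pi_Z + 1/8*pi_W
  pi_Z = 1/8*pi_X + 1/2*pi_Y + 1/4*pi_Z + 5/8*pi_W
  pi_W = 5/8*pi_X + 1/4*pi_Y + 1/8*pi_Z + 1/8*pi_W
with normalization: pi_X + pi_Y + pi_Z + pi_W = 1.

Using the first 3 balance equations plus normalization, the linear system A*pi = b is:
  [-7/8, 1/8, 1/4, 1/8] . pi = 0
  [1/8, -7/8, 3/8, 1/8] . pi = 0
  [1/8, 1/2, -3/4, 5/8] . pi = 0
  [1, 1, 1, 1] . pi = 1

Solving yields:
  pi_X = 129/752
  pi_Y = 41/188
  pi_Z = 35/94
  pi_W = 179/752

Verification (pi * P):
  129/752*1/8 + 41/188*1/8 + 35/94*1/4 + 179/752*1/8 = 129/752 = pi_X  (ok)
  129/752*1/8 + 41/188*1/8 + 35/94*3/8 + 179/752*1/8 = 41/188 = pi_Y  (ok)
  129/752*1/8 + 41/188*1/2 + 35/94*1/4 + 179/752*5/8 = 35/94 = pi_Z  (ok)
  129/752*5/8 + 41/188*1/4 + 35/94*1/8 + 179/752*1/8 = 179/752 = pi_W  (ok)

Answer: 129/752 41/188 35/94 179/752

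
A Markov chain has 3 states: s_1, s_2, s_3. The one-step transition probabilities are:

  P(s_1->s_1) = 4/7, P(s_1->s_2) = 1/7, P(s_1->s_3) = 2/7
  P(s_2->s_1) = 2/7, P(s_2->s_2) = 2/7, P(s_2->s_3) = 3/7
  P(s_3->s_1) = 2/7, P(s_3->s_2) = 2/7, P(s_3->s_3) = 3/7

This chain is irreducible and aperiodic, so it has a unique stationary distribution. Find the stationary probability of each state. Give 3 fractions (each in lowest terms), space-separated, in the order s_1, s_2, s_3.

Answer: 2/5 8/35 13/35

Derivation:
The stationary distribution satisfies pi = pi * P, i.e.:
  pi_s_1 = 4/7*pi_s_1 + 2/7*pi_s_2 + 2/7*pi_s_3
  pi_s_2 = 1/7*pi_s_1 + 2/7*pi_s_2 + 2/7*pi_s_3
  pi_s_3 = 2/7*pi_s_1 + 3/7*pi_s_2 + 3/7*pi_s_3
with normalization: pi_s_1 + pi_s_2 + pi_s_3 = 1.

Using the first 2 balance equations plus normalization, the linear system A*pi = b is:
  [-3/7, 2/7, 2/7] . pi = 0
  [1/7, -5/7, 2/7] . pi = 0
  [1, 1, 1] . pi = 1

Solving yields:
  pi_s_1 = 2/5
  pi_s_2 = 8/35
  pi_s_3 = 13/35

Verification (pi * P):
  2/5*4/7 + 8/35*2/7 + 13/35*2/7 = 2/5 = pi_s_1  (ok)
  2/5*1/7 + 8/35*2/7 + 13/35*2/7 = 8/35 = pi_s_2  (ok)
  2/5*2/7 + 8/35*3/7 + 13/35*3/7 = 13/35 = pi_s_3  (ok)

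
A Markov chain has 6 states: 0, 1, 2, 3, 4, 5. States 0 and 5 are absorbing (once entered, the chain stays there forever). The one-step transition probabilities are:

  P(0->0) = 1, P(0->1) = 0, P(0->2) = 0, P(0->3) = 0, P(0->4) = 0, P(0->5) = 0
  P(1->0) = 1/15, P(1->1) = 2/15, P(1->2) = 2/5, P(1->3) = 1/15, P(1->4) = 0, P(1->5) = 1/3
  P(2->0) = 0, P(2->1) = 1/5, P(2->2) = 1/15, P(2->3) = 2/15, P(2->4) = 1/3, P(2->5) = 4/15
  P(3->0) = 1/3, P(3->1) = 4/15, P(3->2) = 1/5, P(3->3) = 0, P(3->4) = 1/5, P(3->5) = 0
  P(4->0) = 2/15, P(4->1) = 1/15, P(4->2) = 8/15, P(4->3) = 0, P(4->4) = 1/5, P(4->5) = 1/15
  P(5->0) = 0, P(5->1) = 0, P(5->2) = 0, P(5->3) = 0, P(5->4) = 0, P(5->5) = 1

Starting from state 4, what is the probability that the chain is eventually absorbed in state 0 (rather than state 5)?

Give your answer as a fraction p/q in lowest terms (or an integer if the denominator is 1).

Answer: 6456/18349

Derivation:
Let a_i = P(absorbed in 0 | start in state i).
Boundary conditions: a_0 = 1, a_5 = 0.
For each transient state i, a_i = sum_j P(i->j) * a_j:
  a_1 = 1/15*a_0 + 2/15*a_1 + 2/5*a_2 + 1/15*a_3 + 0*a_4 + 1/3*a_5
  a_2 = 0*a_0 + 1/5*a_1 + 1/15*a_2 + 2/15*a_3 + 1/3*a_4 + 4/15*a_5
  a_3 = 1/3*a_0 + 4/15*a_1 + 1/5*a_2 + 0*a_3 + 1/5*a_4 + 0*a_5
  a_4 = 2/15*a_0 + 1/15*a_1 + 8/15*a_2 + 0*a_3 + 1/5*a_4 + 1/15*a_5

Substituting a_0 = 1 and a_5 = 0, rearrange to (I - Q) a = r where r[i] = P(i -> 0):
  [13/15, -2/5, -1/15, 0] . (a_1, a_2, a_3, a_4) = 1/15
  [-1/5, 14/15, -2/15, -1/3] . (a_1, a_2, a_3, a_4) = 0
  [-4/15, -1/5, 1, -1/5] . (a_1, a_2, a_3, a_4) = 1/3
  [-1/15, -8/15, 0, 4/5] . (a_1, a_2, a_3, a_4) = 2/15

Solving yields:
  a_1 = 4246/18349
  a_2 = 4566/18349
  a_3 = 9453/18349
  a_4 = 6456/18349

Starting state is 4, so the absorption probability is a_4 = 6456/18349.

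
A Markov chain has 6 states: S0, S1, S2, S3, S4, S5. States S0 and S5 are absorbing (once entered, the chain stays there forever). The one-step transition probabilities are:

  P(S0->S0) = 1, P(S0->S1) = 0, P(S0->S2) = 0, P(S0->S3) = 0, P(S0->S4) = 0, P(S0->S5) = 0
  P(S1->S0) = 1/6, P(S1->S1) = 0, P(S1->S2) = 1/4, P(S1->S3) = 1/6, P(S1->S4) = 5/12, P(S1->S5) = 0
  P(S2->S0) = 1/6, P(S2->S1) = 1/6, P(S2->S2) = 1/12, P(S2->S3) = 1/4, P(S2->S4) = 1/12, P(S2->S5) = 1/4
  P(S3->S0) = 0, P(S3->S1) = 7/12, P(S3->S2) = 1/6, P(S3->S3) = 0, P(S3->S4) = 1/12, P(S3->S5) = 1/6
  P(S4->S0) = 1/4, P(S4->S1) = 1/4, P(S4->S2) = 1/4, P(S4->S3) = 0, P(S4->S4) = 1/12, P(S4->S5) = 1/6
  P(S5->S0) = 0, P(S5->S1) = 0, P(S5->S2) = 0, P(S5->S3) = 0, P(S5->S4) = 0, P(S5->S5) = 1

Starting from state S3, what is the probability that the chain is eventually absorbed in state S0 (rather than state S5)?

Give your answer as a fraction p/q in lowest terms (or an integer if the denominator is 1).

Let a_i = P(absorbed in S0 | start in state i).
Boundary conditions: a_S0 = 1, a_S5 = 0.
For each transient state i, a_i = sum_j P(i->j) * a_j:
  a_S1 = 1/6*a_S0 + 0*a_S1 + 1/4*a_S2 + 1/6*a_S3 + 5/12*a_S4 + 0*a_S5
  a_S2 = 1/6*a_S0 + 1/6*a_S1 + 1/12*a_S2 + 1/4*a_S3 + 1/12*a_S4 + 1/4*a_S5
  a_S3 = 0*a_S0 + 7/12*a_S1 + 1/6*a_S2 + 0*a_S3 + 1/12*a_S4 + 1/6*a_S5
  a_S4 = 1/4*a_S0 + 1/4*a_S1 + 1/4*a_S2 + 0*a_S3 + 1/12*a_S4 + 1/6*a_S5

Substituting a_S0 = 1 and a_S5 = 0, rearrange to (I - Q) a = r where r[i] = P(i -> S0):
  [1, -1/4, -1/6, -5/12] . (a_S1, a_S2, a_S3, a_S4) = 1/6
  [-1/6, 11/12, -1/4, -1/12] . (a_S1, a_S2, a_S3, a_S4) = 1/6
  [-7/12, -1/6, 1, -1/12] . (a_S1, a_S2, a_S3, a_S4) = 0
  [-1/4, -1/4, 0, 11/12] . (a_S1, a_S2, a_S3, a_S4) = 1/4

Solving yields:
  a_S1 = 6037/10077
  a_S2 = 4753/10077
  a_S3 = 1596/3359
  a_S4 = 1897/3359

Starting state is S3, so the absorption probability is a_S3 = 1596/3359.

Answer: 1596/3359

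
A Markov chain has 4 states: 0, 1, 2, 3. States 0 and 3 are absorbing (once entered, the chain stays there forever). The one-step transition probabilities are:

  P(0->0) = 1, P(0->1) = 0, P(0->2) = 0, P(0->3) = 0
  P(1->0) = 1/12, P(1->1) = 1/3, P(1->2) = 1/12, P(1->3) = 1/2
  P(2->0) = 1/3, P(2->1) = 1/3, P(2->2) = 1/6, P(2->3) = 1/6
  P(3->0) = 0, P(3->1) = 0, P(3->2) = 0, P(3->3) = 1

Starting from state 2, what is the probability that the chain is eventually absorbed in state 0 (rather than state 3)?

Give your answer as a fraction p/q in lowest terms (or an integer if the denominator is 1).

Let a_i = P(absorbed in 0 | start in state i).
Boundary conditions: a_0 = 1, a_3 = 0.
For each transient state i, a_i = sum_j P(i->j) * a_j:
  a_1 = 1/12*a_0 + 1/3*a_1 + 1/12*a_2 + 1/2*a_3
  a_2 = 1/3*a_0 + 1/3*a_1 + 1/6*a_2 + 1/6*a_3

Substituting a_0 = 1 and a_3 = 0, rearrange to (I - Q) a = r where r[i] = P(i -> 0):
  [2/3, -1/12] . (a_1, a_2) = 1/12
  [-1/3, 5/6] . (a_1, a_2) = 1/3

Solving yields:
  a_1 = 7/38
  a_2 = 9/19

Starting state is 2, so the absorption probability is a_2 = 9/19.

Answer: 9/19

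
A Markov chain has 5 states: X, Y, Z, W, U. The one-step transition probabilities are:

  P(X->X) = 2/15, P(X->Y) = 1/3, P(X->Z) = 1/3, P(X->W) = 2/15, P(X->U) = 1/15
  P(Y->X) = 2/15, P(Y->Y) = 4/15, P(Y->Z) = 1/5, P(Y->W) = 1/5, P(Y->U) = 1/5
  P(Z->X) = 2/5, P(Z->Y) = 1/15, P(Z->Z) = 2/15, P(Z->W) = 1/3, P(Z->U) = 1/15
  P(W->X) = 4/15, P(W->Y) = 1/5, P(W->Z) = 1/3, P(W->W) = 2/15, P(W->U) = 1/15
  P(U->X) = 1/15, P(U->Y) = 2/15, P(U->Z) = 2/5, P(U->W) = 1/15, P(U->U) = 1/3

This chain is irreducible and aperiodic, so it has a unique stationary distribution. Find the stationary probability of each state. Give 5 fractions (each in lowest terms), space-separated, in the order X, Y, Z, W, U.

Answer: 13/59 47/236 31/118 45/236 15/118

Derivation:
The stationary distribution satisfies pi = pi * P, i.e.:
  pi_X = 2/15*pi_X + 2/15*pi_Y + 2/5*pi_Z + 4/15*pi_W + 1/15*pi_U
  pi_Y = 1/3*pi_X + 4/15*pi_Y + 1/15*pi_Z + 1/5*pi_W + 2/15*pi_U
  pi_Z = 1/3*pi_X + 1/5*pi_Y + 2/15*pi_Z + 1/3*pi_W + 2/5*pi_U
  pi_W = 2/15*pi_X + 1/5*pi_Y + 1/3*pi_Z + 2/15*pi_W + 1/15*pi_U
  pi_U = 1/15*pi_X + 1/5*pi_Y + 1/15*pi_Z + 1/15*pi_W + 1/3*pi_U
with normalization: pi_X + pi_Y + pi_Z + pi_W + pi_U = 1.

Using the first 4 balance equations plus normalization, the linear system A*pi = b is:
  [-13/15, 2/15, 2/5, 4/15, 1/15] . pi = 0
  [1/3, -11/15, 1/15, 1/5, 2/15] . pi = 0
  [1/3, 1/5, -13/15, 1/3, 2/5] . pi = 0
  [2/15, 1/5, 1/3, -13/15, 1/15] . pi = 0
  [1, 1, 1, 1, 1] . pi = 1

Solving yields:
  pi_X = 13/59
  pi_Y = 47/236
  pi_Z = 31/118
  pi_W = 45/236
  pi_U = 15/118

Verification (pi * P):
  13/59*2/15 + 47/236*2/15 + 31/118*2/5 + 45/236*4/15 + 15/118*1/15 = 13/59 = pi_X  (ok)
  13/59*1/3 + 47/236*4/15 + 31/118*1/15 + 45/236*1/5 + 15/118*2/15 = 47/236 = pi_Y  (ok)
  13/59*1/3 + 47/236*1/5 + 31/118*2/15 + 45/236*1/3 + 15/118*2/5 = 31/118 = pi_Z  (ok)
  13/59*2/15 + 47/236*1/5 + 31/118*1/3 + 45/236*2/15 + 15/118*1/15 = 45/236 = pi_W  (ok)
  13/59*1/15 + 47/236*1/5 + 31/118*1/15 + 45/236*1/15 + 15/118*1/3 = 15/118 = pi_U  (ok)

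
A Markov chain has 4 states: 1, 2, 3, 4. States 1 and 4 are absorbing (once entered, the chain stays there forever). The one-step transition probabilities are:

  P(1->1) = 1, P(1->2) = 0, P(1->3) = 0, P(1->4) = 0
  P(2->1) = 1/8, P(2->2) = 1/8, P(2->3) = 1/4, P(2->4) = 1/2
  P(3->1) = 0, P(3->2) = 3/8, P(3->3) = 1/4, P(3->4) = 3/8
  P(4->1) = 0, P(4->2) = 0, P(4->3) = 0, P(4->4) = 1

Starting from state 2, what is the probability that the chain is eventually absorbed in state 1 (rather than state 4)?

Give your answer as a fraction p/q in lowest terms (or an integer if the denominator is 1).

Answer: 1/6

Derivation:
Let a_i = P(absorbed in 1 | start in state i).
Boundary conditions: a_1 = 1, a_4 = 0.
For each transient state i, a_i = sum_j P(i->j) * a_j:
  a_2 = 1/8*a_1 + 1/8*a_2 + 1/4*a_3 + 1/2*a_4
  a_3 = 0*a_1 + 3/8*a_2 + 1/4*a_3 + 3/8*a_4

Substituting a_1 = 1 and a_4 = 0, rearrange to (I - Q) a = r where r[i] = P(i -> 1):
  [7/8, -1/4] . (a_2, a_3) = 1/8
  [-3/8, 3/4] . (a_2, a_3) = 0

Solving yields:
  a_2 = 1/6
  a_3 = 1/12

Starting state is 2, so the absorption probability is a_2 = 1/6.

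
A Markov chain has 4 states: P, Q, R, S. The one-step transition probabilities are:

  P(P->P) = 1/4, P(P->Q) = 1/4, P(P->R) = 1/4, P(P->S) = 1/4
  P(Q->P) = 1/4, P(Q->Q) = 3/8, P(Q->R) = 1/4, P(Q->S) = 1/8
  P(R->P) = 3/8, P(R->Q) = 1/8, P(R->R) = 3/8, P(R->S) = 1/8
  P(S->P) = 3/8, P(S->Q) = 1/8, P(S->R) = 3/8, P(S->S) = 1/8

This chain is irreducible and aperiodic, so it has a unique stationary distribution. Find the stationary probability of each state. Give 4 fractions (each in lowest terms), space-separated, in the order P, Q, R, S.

The stationary distribution satisfies pi = pi * P, i.e.:
  pi_P = 1/4*pi_P + 1/4*pi_Q + 3/8*pi_R + 3/8*pi_S
  pi_Q = 1/4*pi_P + 3/8*pi_Q + 1/8*pi_R + 1/8*pi_S
  pi_R = 1/4*pi_P + 1/4*pi_Q + 3/8*pi_R + 3/8*pi_S
  pi_S = 1/4*pi_P + 1/8*pi_Q + 1/8*pi_R + 1/8*pi_S
with normalization: pi_P + pi_Q + pi_R + pi_S = 1.

Using the first 3 balance equations plus normalization, the linear system A*pi = b is:
  [-3/4, 1/4, 3/8, 3/8] . pi = 0
  [1/4, -5/8, 1/8, 1/8] . pi = 0
  [1/4, 1/4, -5/8, 3/8] . pi = 0
  [1, 1, 1, 1] . pi = 1

Solving yields:
  pi_P = 17/55
  pi_Q = 12/55
  pi_R = 17/55
  pi_S = 9/55

Verification (pi * P):
  17/55*1/4 + 12/55*1/4 + 17/55*3/8 + 9/55*3/8 = 17/55 = pi_P  (ok)
  17/55*1/4 + 12/55*3/8 + 17/55*1/8 + 9/55*1/8 = 12/55 = pi_Q  (ok)
  17/55*1/4 + 12/55*1/4 + 17/55*3/8 + 9/55*3/8 = 17/55 = pi_R  (ok)
  17/55*1/4 + 12/55*1/8 + 17/55*1/8 + 9/55*1/8 = 9/55 = pi_S  (ok)

Answer: 17/55 12/55 17/55 9/55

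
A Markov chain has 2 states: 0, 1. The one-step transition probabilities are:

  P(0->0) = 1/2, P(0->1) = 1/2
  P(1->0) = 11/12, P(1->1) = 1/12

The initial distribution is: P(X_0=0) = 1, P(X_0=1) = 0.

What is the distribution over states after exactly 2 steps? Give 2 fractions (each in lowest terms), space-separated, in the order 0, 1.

Answer: 17/24 7/24

Derivation:
Propagating the distribution step by step (d_{t+1} = d_t * P):
d_0 = (0=1, 1=0)
  d_1[0] = 1*1/2 + 0*11/12 = 1/2
  d_1[1] = 1*1/2 + 0*1/12 = 1/2
d_1 = (0=1/2, 1=1/2)
  d_2[0] = 1/2*1/2 + 1/2*11/12 = 17/24
  d_2[1] = 1/2*1/2 + 1/2*1/12 = 7/24
d_2 = (0=17/24, 1=7/24)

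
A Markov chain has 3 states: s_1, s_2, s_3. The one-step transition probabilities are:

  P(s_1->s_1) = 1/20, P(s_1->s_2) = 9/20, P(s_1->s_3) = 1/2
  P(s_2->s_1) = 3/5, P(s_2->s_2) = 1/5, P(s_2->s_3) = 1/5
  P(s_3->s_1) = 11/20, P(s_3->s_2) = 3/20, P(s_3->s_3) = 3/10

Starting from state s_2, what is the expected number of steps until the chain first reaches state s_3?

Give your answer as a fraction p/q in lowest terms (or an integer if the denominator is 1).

Let h_i = expected steps to first reach s_3 from state i.
Boundary: h_s_3 = 0.
First-step equations for the other states:
  h_s_1 = 1 + 1/20*h_s_1 + 9/20*h_s_2 + 1/2*h_s_3
  h_s_2 = 1 + 3/5*h_s_1 + 1/5*h_s_2 + 1/5*h_s_3

Substituting h_s_3 = 0 and rearranging gives the linear system (I - Q) h = 1:
  [19/20, -9/20] . (h_s_1, h_s_2) = 1
  [-3/5, 4/5] . (h_s_1, h_s_2) = 1

Solving yields:
  h_s_1 = 125/49
  h_s_2 = 155/49

Starting state is s_2, so the expected hitting time is h_s_2 = 155/49.

Answer: 155/49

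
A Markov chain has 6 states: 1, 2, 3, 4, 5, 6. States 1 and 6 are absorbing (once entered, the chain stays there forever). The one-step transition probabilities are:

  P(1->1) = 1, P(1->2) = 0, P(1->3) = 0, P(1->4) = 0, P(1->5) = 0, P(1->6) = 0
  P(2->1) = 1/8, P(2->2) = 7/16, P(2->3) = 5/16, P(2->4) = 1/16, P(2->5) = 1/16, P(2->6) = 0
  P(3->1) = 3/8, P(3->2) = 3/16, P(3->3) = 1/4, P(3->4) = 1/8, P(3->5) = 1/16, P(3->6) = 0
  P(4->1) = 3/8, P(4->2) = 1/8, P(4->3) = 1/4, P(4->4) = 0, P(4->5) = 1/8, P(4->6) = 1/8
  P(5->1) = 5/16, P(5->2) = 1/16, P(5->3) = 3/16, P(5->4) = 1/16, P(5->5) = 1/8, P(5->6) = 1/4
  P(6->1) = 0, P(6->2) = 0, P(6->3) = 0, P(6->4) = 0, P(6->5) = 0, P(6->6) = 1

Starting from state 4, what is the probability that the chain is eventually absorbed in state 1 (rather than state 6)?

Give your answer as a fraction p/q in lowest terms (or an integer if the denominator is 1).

Let a_i = P(absorbed in 1 | start in state i).
Boundary conditions: a_1 = 1, a_6 = 0.
For each transient state i, a_i = sum_j P(i->j) * a_j:
  a_2 = 1/8*a_1 + 7/16*a_2 + 5/16*a_3 + 1/16*a_4 + 1/16*a_5 + 0*a_6
  a_3 = 3/8*a_1 + 3/16*a_2 + 1/4*a_3 + 1/8*a_4 + 1/16*a_5 + 0*a_6
  a_4 = 3/8*a_1 + 1/8*a_2 + 1/4*a_3 + 0*a_4 + 1/8*a_5 + 1/8*a_6
  a_5 = 5/16*a_1 + 1/16*a_2 + 3/16*a_3 + 1/16*a_4 + 1/8*a_5 + 1/4*a_6

Substituting a_1 = 1 and a_6 = 0, rearrange to (I - Q) a = r where r[i] = P(i -> 1):
  [9/16, -5/16, -1/16, -1/16] . (a_2, a_3, a_4, a_5) = 1/8
  [-3/16, 3/4, -1/8, -1/16] . (a_2, a_3, a_4, a_5) = 3/8
  [-1/8, -1/4, 1, -1/8] . (a_2, a_3, a_4, a_5) = 3/8
  [-1/16, -3/16, -1/16, 7/8] . (a_2, a_3, a_4, a_5) = 5/16

Solving yields:
  a_2 = 283/317
  a_3 = 1157/1268
  a_4 = 1013/1268
  a_5 = 427/634

Starting state is 4, so the absorption probability is a_4 = 1013/1268.

Answer: 1013/1268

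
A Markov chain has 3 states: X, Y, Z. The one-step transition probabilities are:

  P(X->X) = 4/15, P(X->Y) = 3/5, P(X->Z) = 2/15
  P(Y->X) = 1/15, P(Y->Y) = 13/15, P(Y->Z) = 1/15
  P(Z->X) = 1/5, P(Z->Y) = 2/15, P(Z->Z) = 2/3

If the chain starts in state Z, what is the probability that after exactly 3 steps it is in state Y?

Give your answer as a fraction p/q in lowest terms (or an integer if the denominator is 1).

Computing P^3 by repeated multiplication:
P^1 =
  X: [4/15, 3/5, 2/15]
  Y: [1/15, 13/15, 1/15]
  Z: [1/5, 2/15, 2/3]
P^2 =
  X: [31/225, 157/225, 37/225]
  Y: [4/45, 4/5, 1/9]
  Z: [44/225, 73/225, 12/25]
P^3 =
  X: [392/3375, 266/375, 589/3375]
  Y: [67/675, 514/675, 94/675]
  Z: [191/1125, 1561/3375, 1241/3375]

(P^3)[Z -> Y] = 1561/3375

Answer: 1561/3375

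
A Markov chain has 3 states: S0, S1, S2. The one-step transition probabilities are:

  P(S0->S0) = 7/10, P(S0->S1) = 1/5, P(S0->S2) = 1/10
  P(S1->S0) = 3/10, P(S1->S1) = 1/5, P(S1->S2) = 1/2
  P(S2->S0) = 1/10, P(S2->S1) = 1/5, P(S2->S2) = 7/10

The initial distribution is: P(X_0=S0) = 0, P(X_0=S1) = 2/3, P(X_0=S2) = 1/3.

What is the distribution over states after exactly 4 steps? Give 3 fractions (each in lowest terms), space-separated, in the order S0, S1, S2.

Answer: 203/625 1/5 297/625

Derivation:
Propagating the distribution step by step (d_{t+1} = d_t * P):
d_0 = (S0=0, S1=2/3, S2=1/3)
  d_1[S0] = 0*7/10 + 2/3*3/10 + 1/3*1/10 = 7/30
  d_1[S1] = 0*1/5 + 2/3*1/5 + 1/3*1/5 = 1/5
  d_1[S2] = 0*1/10 + 2/3*1/2 + 1/3*7/10 = 17/30
d_1 = (S0=7/30, S1=1/5, S2=17/30)
  d_2[S0] = 7/30*7/10 + 1/5*3/10 + 17/30*1/10 = 7/25
  d_2[S1] = 7/30*1/5 + 1/5*1/5 + 17/30*1/5 = 1/5
  d_2[S2] = 7/30*1/10 + 1/5*1/2 + 17/30*7/10 = 13/25
d_2 = (S0=7/25, S1=1/5, S2=13/25)
  d_3[S0] = 7/25*7/10 + 1/5*3/10 + 13/25*1/10 = 77/250
  d_3[S1] = 7/25*1/5 + 1/5*1/5 + 13/25*1/5 = 1/5
  d_3[S2] = 7/25*1/10 + 1/5*1/2 + 13/25*7/10 = 123/250
d_3 = (S0=77/250, S1=1/5, S2=123/250)
  d_4[S0] = 77/250*7/10 + 1/5*3/10 + 123/250*1/10 = 203/625
  d_4[S1] = 77/250*1/5 + 1/5*1/5 + 123/250*1/5 = 1/5
  d_4[S2] = 77/250*1/10 + 1/5*1/2 + 123/250*7/10 = 297/625
d_4 = (S0=203/625, S1=1/5, S2=297/625)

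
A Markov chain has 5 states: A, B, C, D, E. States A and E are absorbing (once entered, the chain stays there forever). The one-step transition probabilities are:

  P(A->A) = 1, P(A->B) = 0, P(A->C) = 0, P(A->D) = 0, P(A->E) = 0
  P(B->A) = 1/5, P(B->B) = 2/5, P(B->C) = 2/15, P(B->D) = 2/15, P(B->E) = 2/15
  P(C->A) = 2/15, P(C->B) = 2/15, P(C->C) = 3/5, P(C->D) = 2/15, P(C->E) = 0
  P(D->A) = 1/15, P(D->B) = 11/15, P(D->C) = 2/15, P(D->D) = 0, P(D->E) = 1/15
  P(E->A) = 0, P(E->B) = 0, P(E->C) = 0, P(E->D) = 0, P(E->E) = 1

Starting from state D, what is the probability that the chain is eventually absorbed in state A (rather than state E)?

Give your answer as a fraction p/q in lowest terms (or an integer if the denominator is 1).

Let a_i = P(absorbed in A | start in state i).
Boundary conditions: a_A = 1, a_E = 0.
For each transient state i, a_i = sum_j P(i->j) * a_j:
  a_B = 1/5*a_A + 2/5*a_B + 2/15*a_C + 2/15*a_D + 2/15*a_E
  a_C = 2/15*a_A + 2/15*a_B + 3/5*a_C + 2/15*a_D + 0*a_E
  a_D = 1/15*a_A + 11/15*a_B + 2/15*a_C + 0*a_D + 1/15*a_E

Substituting a_A = 1 and a_E = 0, rearrange to (I - Q) a = r where r[i] = P(i -> A):
  [3/5, -2/15, -2/15] . (a_B, a_C, a_D) = 1/5
  [-2/15, 2/5, -2/15] . (a_B, a_C, a_D) = 2/15
  [-11/15, -2/15, 1] . (a_B, a_C, a_D) = 1/15

Solving yields:
  a_B = 171/265
  a_C = 202/265
  a_D = 34/53

Starting state is D, so the absorption probability is a_D = 34/53.

Answer: 34/53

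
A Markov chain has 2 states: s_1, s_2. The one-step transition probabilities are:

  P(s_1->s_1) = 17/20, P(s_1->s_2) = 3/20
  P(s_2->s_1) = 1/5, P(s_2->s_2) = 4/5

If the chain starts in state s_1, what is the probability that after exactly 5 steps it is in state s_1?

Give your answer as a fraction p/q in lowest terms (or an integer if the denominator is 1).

Answer: 1987697/3200000

Derivation:
Computing P^5 by repeated multiplication:
P^1 =
  s_1: [17/20, 3/20]
  s_2: [1/5, 4/5]
P^2 =
  s_1: [301/400, 99/400]
  s_2: [33/100, 67/100]
P^3 =
  s_1: [5513/8000, 2487/8000]
  s_2: [829/2000, 1171/2000]
P^4 =
  s_1: [103669/160000, 56331/160000]
  s_2: [18777/40000, 21223/40000]
P^5 =
  s_1: [1987697/3200000, 1212303/3200000]
  s_2: [404101/800000, 395899/800000]

(P^5)[s_1 -> s_1] = 1987697/3200000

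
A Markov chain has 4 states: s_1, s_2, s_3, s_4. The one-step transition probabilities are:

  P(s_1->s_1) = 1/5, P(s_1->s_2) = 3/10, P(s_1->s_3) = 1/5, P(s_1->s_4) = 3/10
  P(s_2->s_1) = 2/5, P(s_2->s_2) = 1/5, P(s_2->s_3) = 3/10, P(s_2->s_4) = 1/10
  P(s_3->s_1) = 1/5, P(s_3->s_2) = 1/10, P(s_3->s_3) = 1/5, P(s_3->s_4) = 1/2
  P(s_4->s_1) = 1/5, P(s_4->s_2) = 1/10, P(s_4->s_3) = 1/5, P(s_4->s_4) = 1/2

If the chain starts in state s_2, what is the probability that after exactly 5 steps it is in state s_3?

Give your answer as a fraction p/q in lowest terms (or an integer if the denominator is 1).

Computing P^5 by repeated multiplication:
P^1 =
  s_1: [1/5, 3/10, 1/5, 3/10]
  s_2: [2/5, 1/5, 3/10, 1/10]
  s_3: [1/5, 1/10, 1/5, 1/2]
  s_4: [1/5, 1/10, 1/5, 1/2]
P^2 =
  s_1: [13/50, 17/100, 23/100, 17/50]
  s_2: [6/25, 1/5, 11/50, 17/50]
  s_3: [11/50, 3/20, 21/100, 21/50]
  s_4: [11/50, 3/20, 21/100, 21/50]
P^3 =
  s_1: [117/500, 169/1000, 217/1000, 19/50]
  s_2: [6/25, 21/125, 11/50, 93/250]
  s_3: [23/100, 159/1000, 43/200, 99/250]
  s_4: [23/100, 159/1000, 43/200, 99/250]
P^4 =
  s_1: [1169/5000, 1637/10000, 2169/10000, 241/625]
  s_2: [146/625, 103/625, 271/1250, 481/1250]
  s_3: [1159/5000, 1619/10000, 2159/10000, 244/625]
  s_4: [1159/5000, 1619/10000, 2159/10000, 244/625]
P^5 =
  s_1: [11637/50000, 16313/100000, 21637/100000, 4847/12500]
  s_2: [728/3125, 102/625, 1353/6250, 2421/6250]
  s_3: [11619/50000, 3251/20000, 21619/100000, 4861/12500]
  s_4: [11619/50000, 3251/20000, 21619/100000, 4861/12500]

(P^5)[s_2 -> s_3] = 1353/6250

Answer: 1353/6250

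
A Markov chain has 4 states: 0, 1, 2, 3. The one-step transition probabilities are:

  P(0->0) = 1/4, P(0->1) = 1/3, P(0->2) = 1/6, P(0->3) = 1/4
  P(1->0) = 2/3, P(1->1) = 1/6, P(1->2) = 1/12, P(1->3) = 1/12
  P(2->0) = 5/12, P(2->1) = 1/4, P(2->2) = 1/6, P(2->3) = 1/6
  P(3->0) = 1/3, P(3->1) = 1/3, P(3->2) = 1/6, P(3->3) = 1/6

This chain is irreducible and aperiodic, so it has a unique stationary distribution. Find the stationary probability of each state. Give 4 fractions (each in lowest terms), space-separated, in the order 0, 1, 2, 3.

Answer: 876/2171 46/167 24/167 385/2171

Derivation:
The stationary distribution satisfies pi = pi * P, i.e.:
  pi_0 = 1/4*pi_0 + 2/3*pi_1 + 5/12*pi_2 + 1/3*pi_3
  pi_1 = 1/3*pi_0 + 1/6*pi_1 + 1/4*pi_2 + 1/3*pi_3
  pi_2 = 1/6*pi_0 + 1/12*pi_1 + 1/6*pi_2 + 1/6*pi_3
  pi_3 = 1/4*pi_0 + 1/12*pi_1 + 1/6*pi_2 + 1/6*pi_3
with normalization: pi_0 + pi_1 + pi_2 + pi_3 = 1.

Using the first 3 balance equations plus normalization, the linear system A*pi = b is:
  [-3/4, 2/3, 5/12, 1/3] . pi = 0
  [1/3, -5/6, 1/4, 1/3] . pi = 0
  [1/6, 1/12, -5/6, 1/6] . pi = 0
  [1, 1, 1, 1] . pi = 1

Solving yields:
  pi_0 = 876/2171
  pi_1 = 46/167
  pi_2 = 24/167
  pi_3 = 385/2171

Verification (pi * P):
  876/2171*1/4 + 46/167*2/3 + 24/167*5/12 + 385/2171*1/3 = 876/2171 = pi_0  (ok)
  876/2171*1/3 + 46/167*1/6 + 24/167*1/4 + 385/2171*1/3 = 46/167 = pi_1  (ok)
  876/2171*1/6 + 46/167*1/12 + 24/167*1/6 + 385/2171*1/6 = 24/167 = pi_2  (ok)
  876/2171*1/4 + 46/167*1/12 + 24/167*1/6 + 385/2171*1/6 = 385/2171 = pi_3  (ok)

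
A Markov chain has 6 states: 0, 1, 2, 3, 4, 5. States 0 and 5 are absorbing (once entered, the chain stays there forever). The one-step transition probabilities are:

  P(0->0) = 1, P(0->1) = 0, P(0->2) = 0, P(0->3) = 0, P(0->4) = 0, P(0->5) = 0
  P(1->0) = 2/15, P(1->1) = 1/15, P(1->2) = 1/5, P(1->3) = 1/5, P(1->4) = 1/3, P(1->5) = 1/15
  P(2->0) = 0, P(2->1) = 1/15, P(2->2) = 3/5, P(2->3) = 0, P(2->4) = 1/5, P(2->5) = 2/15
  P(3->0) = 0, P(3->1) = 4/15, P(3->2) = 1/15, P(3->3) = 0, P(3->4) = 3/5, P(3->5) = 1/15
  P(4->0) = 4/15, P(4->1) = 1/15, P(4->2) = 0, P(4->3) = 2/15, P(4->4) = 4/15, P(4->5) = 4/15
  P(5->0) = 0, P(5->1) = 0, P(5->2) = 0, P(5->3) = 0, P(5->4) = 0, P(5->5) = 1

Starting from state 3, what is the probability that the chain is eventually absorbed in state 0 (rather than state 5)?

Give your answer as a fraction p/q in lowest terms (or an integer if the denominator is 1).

Let a_i = P(absorbed in 0 | start in state i).
Boundary conditions: a_0 = 1, a_5 = 0.
For each transient state i, a_i = sum_j P(i->j) * a_j:
  a_1 = 2/15*a_0 + 1/15*a_1 + 1/5*a_2 + 1/5*a_3 + 1/3*a_4 + 1/15*a_5
  a_2 = 0*a_0 + 1/15*a_1 + 3/5*a_2 + 0*a_3 + 1/5*a_4 + 2/15*a_5
  a_3 = 0*a_0 + 4/15*a_1 + 1/15*a_2 + 0*a_3 + 3/5*a_4 + 1/15*a_5
  a_4 = 4/15*a_0 + 1/15*a_1 + 0*a_2 + 2/15*a_3 + 4/15*a_4 + 4/15*a_5

Substituting a_0 = 1 and a_5 = 0, rearrange to (I - Q) a = r where r[i] = P(i -> 0):
  [14/15, -1/5, -1/5, -1/3] . (a_1, a_2, a_3, a_4) = 2/15
  [-1/15, 2/5, 0, -1/5] . (a_1, a_2, a_3, a_4) = 0
  [-4/15, -1/15, 1, -3/5] . (a_1, a_2, a_3, a_4) = 0
  [-1/15, 0, -2/15, 11/15] . (a_1, a_2, a_3, a_4) = 4/15

Solving yields:
  a_1 = 597/1240
  a_2 = 201/620
  a_3 = 549/1240
  a_4 = 121/248

Starting state is 3, so the absorption probability is a_3 = 549/1240.

Answer: 549/1240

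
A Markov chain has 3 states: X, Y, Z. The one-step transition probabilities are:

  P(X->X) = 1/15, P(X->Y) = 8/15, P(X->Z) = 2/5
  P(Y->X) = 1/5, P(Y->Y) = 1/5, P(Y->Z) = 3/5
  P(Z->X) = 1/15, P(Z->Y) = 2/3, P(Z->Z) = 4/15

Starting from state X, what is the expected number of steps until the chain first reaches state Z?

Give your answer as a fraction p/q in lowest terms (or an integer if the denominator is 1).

Let h_i = expected steps to first reach Z from state i.
Boundary: h_Z = 0.
First-step equations for the other states:
  h_X = 1 + 1/15*h_X + 8/15*h_Y + 2/5*h_Z
  h_Y = 1 + 1/5*h_X + 1/5*h_Y + 3/5*h_Z

Substituting h_Z = 0 and rearranging gives the linear system (I - Q) h = 1:
  [14/15, -8/15] . (h_X, h_Y) = 1
  [-1/5, 4/5] . (h_X, h_Y) = 1

Solving yields:
  h_X = 25/12
  h_Y = 85/48

Starting state is X, so the expected hitting time is h_X = 25/12.

Answer: 25/12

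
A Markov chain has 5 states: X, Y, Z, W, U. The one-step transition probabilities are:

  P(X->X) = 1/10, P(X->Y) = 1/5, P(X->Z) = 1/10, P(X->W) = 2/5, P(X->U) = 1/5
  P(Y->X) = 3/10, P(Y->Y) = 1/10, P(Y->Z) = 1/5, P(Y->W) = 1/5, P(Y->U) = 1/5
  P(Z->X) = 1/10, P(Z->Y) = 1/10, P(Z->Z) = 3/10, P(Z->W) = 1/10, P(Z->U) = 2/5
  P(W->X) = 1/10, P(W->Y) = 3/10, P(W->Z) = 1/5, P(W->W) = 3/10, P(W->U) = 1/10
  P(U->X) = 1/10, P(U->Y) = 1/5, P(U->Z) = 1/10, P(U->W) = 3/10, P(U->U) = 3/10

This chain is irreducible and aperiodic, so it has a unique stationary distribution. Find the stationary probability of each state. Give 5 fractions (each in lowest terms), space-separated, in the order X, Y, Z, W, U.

Answer: 1267/9196 1737/9196 416/2299 2379/9196 2149/9196

Derivation:
The stationary distribution satisfies pi = pi * P, i.e.:
  pi_X = 1/10*pi_X + 3/10*pi_Y + 1/10*pi_Z + 1/10*pi_W + 1/10*pi_U
  pi_Y = 1/5*pi_X + 1/10*pi_Y + 1/10*pi_Z + 3/10*pi_W + 1/5*pi_U
  pi_Z = 1/10*pi_X + 1/5*pi_Y + 3/10*pi_Z + 1/5*pi_W + 1/10*pi_U
  pi_W = 2/5*pi_X + 1/5*pi_Y + 1/10*pi_Z + 3/10*pi_W + 3/10*pi_U
  pi_U = 1/5*pi_X + 1/5*pi_Y + 2/5*pi_Z + 1/10*pi_W + 3/10*pi_U
with normalization: pi_X + pi_Y + pi_Z + pi_W + pi_U = 1.

Using the first 4 balance equations plus normalization, the linear system A*pi = b is:
  [-9/10, 3/10, 1/10, 1/10, 1/10] . pi = 0
  [1/5, -9/10, 1/10, 3/10, 1/5] . pi = 0
  [1/10, 1/5, -7/10, 1/5, 1/10] . pi = 0
  [2/5, 1/5, 1/10, -7/10, 3/10] . pi = 0
  [1, 1, 1, 1, 1] . pi = 1

Solving yields:
  pi_X = 1267/9196
  pi_Y = 1737/9196
  pi_Z = 416/2299
  pi_W = 2379/9196
  pi_U = 2149/9196

Verification (pi * P):
  1267/9196*1/10 + 1737/9196*3/10 + 416/2299*1/10 + 2379/9196*1/10 + 2149/9196*1/10 = 1267/9196 = pi_X  (ok)
  1267/9196*1/5 + 1737/9196*1/10 + 416/2299*1/10 + 2379/9196*3/10 + 2149/9196*1/5 = 1737/9196 = pi_Y  (ok)
  1267/9196*1/10 + 1737/9196*1/5 + 416/2299*3/10 + 2379/9196*1/5 + 2149/9196*1/10 = 416/2299 = pi_Z  (ok)
  1267/9196*2/5 + 1737/9196*1/5 + 416/2299*1/10 + 2379/9196*3/10 + 2149/9196*3/10 = 2379/9196 = pi_W  (ok)
  1267/9196*1/5 + 1737/9196*1/5 + 416/2299*2/5 + 2379/9196*1/10 + 2149/9196*3/10 = 2149/9196 = pi_U  (ok)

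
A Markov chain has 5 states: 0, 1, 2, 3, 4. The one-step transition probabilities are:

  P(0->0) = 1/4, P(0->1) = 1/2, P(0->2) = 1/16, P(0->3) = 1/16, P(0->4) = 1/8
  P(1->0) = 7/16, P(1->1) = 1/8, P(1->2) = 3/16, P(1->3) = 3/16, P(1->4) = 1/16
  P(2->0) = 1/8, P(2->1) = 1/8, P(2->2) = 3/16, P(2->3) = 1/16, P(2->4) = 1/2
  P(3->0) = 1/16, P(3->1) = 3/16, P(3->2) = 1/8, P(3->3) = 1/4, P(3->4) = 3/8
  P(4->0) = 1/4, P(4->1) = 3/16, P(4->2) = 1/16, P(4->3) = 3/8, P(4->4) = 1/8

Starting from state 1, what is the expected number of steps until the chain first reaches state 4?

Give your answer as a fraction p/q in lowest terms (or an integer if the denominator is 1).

Let h_i = expected steps to first reach 4 from state i.
Boundary: h_4 = 0.
First-step equations for the other states:
  h_0 = 1 + 1/4*h_0 + 1/2*h_1 + 1/16*h_2 + 1/16*h_3 + 1/8*h_4
  h_1 = 1 + 7/16*h_0 + 1/8*h_1 + 3/16*h_2 + 3/16*h_3 + 1/16*h_4
  h_2 = 1 + 1/8*h_0 + 1/8*h_1 + 3/16*h_2 + 1/16*h_3 + 1/2*h_4
  h_3 = 1 + 1/16*h_0 + 3/16*h_1 + 1/8*h_2 + 1/4*h_3 + 3/8*h_4

Substituting h_4 = 0 and rearranging gives the linear system (I - Q) h = 1:
  [3/4, -1/2, -1/16, -1/16] . (h_0, h_1, h_2, h_3) = 1
  [-7/16, 7/8, -3/16, -3/16] . (h_0, h_1, h_2, h_3) = 1
  [-1/8, -1/8, 13/16, -1/16] . (h_0, h_1, h_2, h_3) = 1
  [-1/16, -3/16, -1/8, 3/4] . (h_0, h_1, h_2, h_3) = 1

Solving yields:
  h_0 = 704/129
  h_1 = 16/3
  h_2 = 2864/903
  h_3 = 3296/903

Starting state is 1, so the expected hitting time is h_1 = 16/3.

Answer: 16/3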